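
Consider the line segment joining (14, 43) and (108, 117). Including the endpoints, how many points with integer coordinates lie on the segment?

The number of lattice points on a segment between lattice points is gcd(|Δx|,|Δy|) + 1 = gcd(94,74) + 1 = 2 + 1 = 3.

3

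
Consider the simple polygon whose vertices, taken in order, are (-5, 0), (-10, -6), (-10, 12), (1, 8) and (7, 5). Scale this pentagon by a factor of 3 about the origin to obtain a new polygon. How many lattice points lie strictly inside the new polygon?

Using the shoelace formula, 2A = |[(-5)·(-6) − (-10)·0] + [(-10)·12 − (-10)·(-6)] + [(-10)·8 − 1·12] + [1·5 − 7·8] + [7·0 − (-5)·5]| = 268, so the area is 134.
Summing gcd(|Δx|,|Δy|) over the edges gives the boundary count: gcd(5,6) + gcd(0,18) + gcd(11,4) + gcd(6,3) + gcd(12,5) = 1+18+1+3+1 = 24.
Scaling by 3 multiplies the area by 3² = 9 (so the new area is 1206) and multiplies the boundary lattice-point count by 3, giving 72.
By Pick's theorem, the interior count of the dilated polygon is 1206 − 72/2 + 1 = 1171.

1171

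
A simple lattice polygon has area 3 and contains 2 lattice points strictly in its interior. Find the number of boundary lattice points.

4

Pick's theorem gives A = I + B/2 − 1, so B = 2(A − I + 1) = 2(3 − 2 + 1) = 4.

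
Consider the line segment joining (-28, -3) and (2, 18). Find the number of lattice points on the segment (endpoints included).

4

The number of lattice points on a segment between lattice points is gcd(|Δx|,|Δy|) + 1 = gcd(30,21) + 1 = 3 + 1 = 4.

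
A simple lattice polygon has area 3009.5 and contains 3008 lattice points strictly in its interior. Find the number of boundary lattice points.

Pick's theorem gives A = I + B/2 − 1, so B = 2(A − I + 1) = 2(3009.5 − 3008 + 1) = 5.

5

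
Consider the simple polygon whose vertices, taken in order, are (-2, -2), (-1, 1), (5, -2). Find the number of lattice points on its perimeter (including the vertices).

The number of boundary lattice points is Σ gcd(|Δx|,|Δy|) = gcd(1,3) + gcd(6,3) + gcd(7,0) = 1+3+7 = 11.

11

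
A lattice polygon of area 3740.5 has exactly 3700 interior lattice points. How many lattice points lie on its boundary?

Pick's theorem gives A = I + B/2 − 1, so B = 2(A − I + 1) = 2(3740.5 − 3700 + 1) = 83.

83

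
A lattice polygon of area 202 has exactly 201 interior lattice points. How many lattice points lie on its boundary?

4

Pick's theorem gives A = I + B/2 − 1, so B = 2(A − I + 1) = 2(202 − 201 + 1) = 4.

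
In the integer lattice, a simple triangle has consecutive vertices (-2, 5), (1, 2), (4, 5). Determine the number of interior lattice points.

4

The shoelace formula gives twice the area as |((-2)·2 − 1·5) + (1·5 − 4·2) + (4·5 − (-2)·5)| = 18, so the area is 9.
Summing gcd(|Δx|,|Δy|) over the edges gives the boundary count: gcd(3,3) + gcd(3,3) + gcd(6,0) = 3+3+6 = 12.
Pick's theorem gives I = A − B/2 + 1 = 9 − 12/2 + 1 = 4.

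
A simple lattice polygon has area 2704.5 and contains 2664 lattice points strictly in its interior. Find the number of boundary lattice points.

Pick's theorem gives A = I + B/2 − 1, so B = 2(A − I + 1) = 2(2704.5 − 2664 + 1) = 83.

83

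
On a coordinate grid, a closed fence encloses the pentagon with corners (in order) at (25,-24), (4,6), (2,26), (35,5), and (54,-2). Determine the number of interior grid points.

The shoelace formula gives twice the area as |[25·6 − 4·(-24)] + [4·26 − 2·6] + [2·5 − 35·26] + [35·(-2) − 54·5] + [54·(-24) − 25·(-2)]| = 2148, so the area is 1074.
Along each edge there are gcd(|Δx|,|Δy|)+1 lattice points, so counting each shared vertex once the boundary has gcd(21,30) + gcd(2,20) + gcd(33,21) + gcd(19,7) + gcd(29,22) = 3+2+3+1+1 = 10.
By Pick's theorem A = I + B/2 − 1, so I = 1074 − 10/2 + 1 = 1070.

1070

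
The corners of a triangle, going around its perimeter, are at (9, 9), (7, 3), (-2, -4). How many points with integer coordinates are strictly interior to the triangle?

Using the shoelace formula, 2A = |[9·3 − 7·9] + [7·(-4) − (-2)·3] + [(-2)·9 − 9·(-4)]| = 40, so the area is 20.
The number of boundary lattice points is Σ gcd(|Δx|,|Δy|) = gcd(2,6) + gcd(9,7) + gcd(11,13) = 2+1+1 = 4.
Pick's theorem gives I = A − B/2 + 1 = 20 − 4/2 + 1 = 19.

19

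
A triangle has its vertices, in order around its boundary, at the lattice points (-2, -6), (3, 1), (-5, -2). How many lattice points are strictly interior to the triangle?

Using the shoelace formula, 2A = |((-2)·1 − 3·(-6)) + (3·(-2) − (-5)·1) + ((-5)·(-6) − (-2)·(-2))| = 41, so the area is 41/2.
Summing gcd(|Δx|,|Δy|) over the edges gives the boundary count: gcd(5,7) + gcd(8,3) + gcd(3,4) = 1+1+1 = 3.
By Pick's theorem A = I + B/2 − 1, so I = 41/2 − 3/2 + 1 = 20.

20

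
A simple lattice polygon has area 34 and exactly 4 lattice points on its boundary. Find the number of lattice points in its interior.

33

From Pick's theorem, I = A − B/2 + 1 = 34 − 4/2 + 1 = 33.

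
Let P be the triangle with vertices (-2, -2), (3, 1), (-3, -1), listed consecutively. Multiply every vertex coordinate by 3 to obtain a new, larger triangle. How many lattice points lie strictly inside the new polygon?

31

Using the shoelace formula, 2A = |((-2)·1 − 3·(-2)) + (3·(-1) − (-3)·1) + ((-3)·(-2) − (-2)·(-1))| = 8, so the area is 4.
The number of boundary lattice points is Σ gcd(|Δx|,|Δy|) = gcd(5,3) + gcd(6,2) + gcd(1,1) = 1+2+1 = 4.
Scaling by 3 multiplies the area by 3² = 9 (so the new area is 36) and multiplies the boundary lattice-point count by 3, giving 12.
By Pick's theorem, the interior count of the dilated polygon is 36 − 12/2 + 1 = 31.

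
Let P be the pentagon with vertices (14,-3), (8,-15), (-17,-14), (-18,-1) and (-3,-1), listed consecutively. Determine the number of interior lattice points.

By the shoelace formula, twice the signed area is |(14·(-15) − 8·(-3)) + (8·(-14) − (-17)·(-15)) + ((-17)·(-1) − (-18)·(-14)) + ((-18)·(-1) − (-3)·(-1)) + ((-3)·(-3) − 14·(-1))| = 750, so the area is 375.
Summing gcd(|Δx|,|Δy|) over the edges gives the boundary count: gcd(6,12) + gcd(25,1) + gcd(1,13) + gcd(15,0) + gcd(17,2) = 6+1+1+15+1 = 24.
Pick's theorem gives I = A − B/2 + 1 = 375 − 24/2 + 1 = 364.

364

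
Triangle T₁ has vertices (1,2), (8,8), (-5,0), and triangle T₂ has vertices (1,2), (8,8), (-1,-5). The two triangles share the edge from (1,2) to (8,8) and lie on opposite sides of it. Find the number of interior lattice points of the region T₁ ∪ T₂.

28

The union is the simple quadrilateral with vertices (1,2), (-5,0), (8,8), (-1,-5) in order.
By the shoelace formula, twice the signed area is |(1·0 − (-5)·2) + ((-5)·8 − 8·0) + (8·(-5) − (-1)·8) + ((-1)·2 − 1·(-5))| = 59, so the area is 59/2.
Summing gcd(|Δx|,|Δy|) over the edges gives the boundary count: gcd(6,2) + gcd(13,8) + gcd(9,13) + gcd(2,7) = 2+1+1+1 = 5.
By Pick's theorem I = A − B/2 + 1 = 59/2 − 5/2 + 1 = 28.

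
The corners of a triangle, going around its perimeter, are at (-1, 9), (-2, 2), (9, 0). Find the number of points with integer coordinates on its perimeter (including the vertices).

The number of boundary lattice points is Σ gcd(|Δx|,|Δy|) = gcd(1,7) + gcd(11,2) + gcd(10,9) = 1+1+1 = 3.

3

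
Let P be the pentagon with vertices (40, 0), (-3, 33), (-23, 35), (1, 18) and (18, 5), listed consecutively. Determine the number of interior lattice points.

501

By the shoelace formula, twice the signed area is |(40·33 − (-3)·0) + ((-3)·35 − (-23)·33) + ((-23)·18 − 1·35) + (1·5 − 18·18) + (18·0 − 40·5)| = 1006, so the area is 503.
Along each edge there are gcd(|Δx|,|Δy|)+1 lattice points, so counting each shared vertex once the boundary has gcd(43,33) + gcd(20,2) + gcd(24,17) + gcd(17,13) + gcd(22,5) = 1+2+1+1+1 = 6.
Pick's theorem gives I = A − B/2 + 1 = 503 − 6/2 + 1 = 501.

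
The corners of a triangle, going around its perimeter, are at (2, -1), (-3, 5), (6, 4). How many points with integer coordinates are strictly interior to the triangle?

By the shoelace formula, twice the signed area is |[2·5 − (-3)·(-1)] + [(-3)·4 − 6·5] + [6·(-1) − 2·4]| = 49, so the area is 24.5.
Summing gcd(|Δx|,|Δy|) over the edges gives the boundary count: gcd(5,6) + gcd(9,1) + gcd(4,5) = 1+1+1 = 3.
Pick's theorem gives I = A − B/2 + 1 = 24.5 − 3/2 + 1 = 24.

24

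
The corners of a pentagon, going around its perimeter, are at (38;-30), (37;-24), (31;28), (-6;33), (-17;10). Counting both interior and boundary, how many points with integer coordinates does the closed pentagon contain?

1906

Using the shoelace formula, 2A = |[38·(-24) − 37·(-30)] + [37·28 − 31·(-24)] + [31·33 − (-6)·28] + [(-6)·10 − (-17)·33] + [(-17)·(-30) − 38·10]| = 3800, so the area is 1900.
Summing gcd(|Δx|,|Δy|) over the edges gives the boundary count: gcd(1,6) + gcd(6,52) + gcd(37,5) + gcd(11,23) + gcd(55,40) = 1+2+1+1+5 = 10.
Pick's theorem gives I = A − B/2 + 1 = 1900 − 10/2 + 1 = 1896, so the closed region contains I + B = 1896 + 10 = 1906 lattice points.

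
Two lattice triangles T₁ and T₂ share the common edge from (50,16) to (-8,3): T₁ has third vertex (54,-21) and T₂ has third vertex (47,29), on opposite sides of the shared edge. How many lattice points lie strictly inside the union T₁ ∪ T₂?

1494

The union is the simple quadrilateral with vertices (50,16), (54,-21), (-8,3), (47,29) in order.
By the shoelace formula, twice the signed area is |(50·(-21) − 54·16) + (54·3 − (-8)·(-21)) + ((-8)·29 − 47·3) + (47·16 − 50·29)| = 2991, so the area is 2991/2.
Summing gcd(|Δx|,|Δy|) over the edges gives the boundary count: gcd(4,37) + gcd(62,24) + gcd(55,26) + gcd(3,13) = 1+2+1+1 = 5.
By Pick's theorem I = A − B/2 + 1 = 2991/2 − 5/2 + 1 = 1494.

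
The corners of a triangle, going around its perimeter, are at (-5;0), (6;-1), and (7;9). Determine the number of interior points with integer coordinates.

54

By the shoelace formula, twice the signed area is |((-5)·(-1) − 6·0) + (6·9 − 7·(-1)) + (7·0 − (-5)·9)| = 111, so the area is 111/2.
Summing gcd(|Δx|,|Δy|) over the edges gives the boundary count: gcd(11,1) + gcd(1,10) + gcd(12,9) = 1+1+3 = 5.
By Pick's theorem A = I + B/2 − 1, so I = 111/2 − 5/2 + 1 = 54.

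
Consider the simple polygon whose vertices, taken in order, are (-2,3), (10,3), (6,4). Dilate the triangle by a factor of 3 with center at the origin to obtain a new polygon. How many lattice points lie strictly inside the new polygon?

The shoelace formula gives twice the area as |[(-2)·3 − 10·3] + [10·4 − 6·3] + [6·3 − (-2)·4]| = 12, so the area is 6.
Summing gcd(|Δx|,|Δy|) over the edges gives the boundary count: gcd(12,0) + gcd(4,1) + gcd(8,1) = 12+1+1 = 14.
Scaling by 3 multiplies the area by 3² = 9 (so the new area is 54) and multiplies the boundary lattice-point count by 3, giving 42.
By Pick's theorem, the interior count of the dilated polygon is 54 − 42/2 + 1 = 34.

34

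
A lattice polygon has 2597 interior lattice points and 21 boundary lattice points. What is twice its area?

5213

Pick's theorem states A = I + B/2 − 1, so A = 2597 + 21/2 − 1 = 5213/2.
Hence 2A = 5213.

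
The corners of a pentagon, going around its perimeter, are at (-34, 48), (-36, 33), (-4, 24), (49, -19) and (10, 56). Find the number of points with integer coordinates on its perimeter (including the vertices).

10

Along each edge there are gcd(|Δx|,|Δy|)+1 lattice points, so counting each shared vertex once the boundary has gcd(2,15) + gcd(32,9) + gcd(53,43) + gcd(39,75) + gcd(44,8) = 1+1+1+3+4 = 10.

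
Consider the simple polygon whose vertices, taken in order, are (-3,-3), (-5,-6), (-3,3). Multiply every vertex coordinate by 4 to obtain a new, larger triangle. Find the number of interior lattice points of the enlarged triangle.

81

Using the shoelace formula, 2A = |((-3)·(-6) − (-5)·(-3)) + ((-5)·3 − (-3)·(-6)) + ((-3)·(-3) − (-3)·3)| = 12, so the area is 6.
Along each edge there are gcd(|Δx|,|Δy|)+1 lattice points, so counting each shared vertex once the boundary has gcd(2,3) + gcd(2,9) + gcd(0,6) = 1+1+6 = 8.
Scaling by 4 multiplies the area by 4² = 16 (so the new area is 96) and multiplies the boundary lattice-point count by 4, giving 32.
By Pick's theorem, the interior count of the dilated polygon is 96 − 32/2 + 1 = 81.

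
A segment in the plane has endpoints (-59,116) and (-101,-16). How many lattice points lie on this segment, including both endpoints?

The number of lattice points on a segment between lattice points is gcd(|Δx|,|Δy|) + 1 = gcd(42,132) + 1 = 6 + 1 = 7.

7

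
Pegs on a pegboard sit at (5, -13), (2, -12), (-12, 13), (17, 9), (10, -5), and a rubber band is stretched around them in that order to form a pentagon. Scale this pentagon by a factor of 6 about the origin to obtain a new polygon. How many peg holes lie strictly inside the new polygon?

By the shoelace formula, twice the signed area is |(5·(-12) − 2·(-13)) + (2·13 − (-12)·(-12)) + ((-12)·9 − 17·13) + (17·(-5) − 10·9) + (10·(-13) − 5·(-5))| = 761, so the area is 380.5.
The number of boundary lattice points is Σ gcd(|Δx|,|Δy|) = gcd(3,1) + gcd(14,25) + gcd(29,4) + gcd(7,14) + gcd(5,8) = 1+1+1+7+1 = 11.
Scaling by 6 multiplies the area by 6² = 36 (so the new area is 13698) and multiplies the boundary lattice-point count by 6, giving 66.
By Pick's theorem, the interior count of the dilated polygon is 13698 − 66/2 + 1 = 13666.

13666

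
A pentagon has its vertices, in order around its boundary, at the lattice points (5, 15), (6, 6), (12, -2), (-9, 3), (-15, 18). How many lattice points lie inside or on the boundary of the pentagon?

By the shoelace formula, twice the signed area is |[5·6 − 6·15] + [6·(-2) − 12·6] + [12·3 − (-9)·(-2)] + [(-9)·18 − (-15)·3] + [(-15)·15 − 5·18]| = 558, so the area is 279.
Summing gcd(|Δx|,|Δy|) over the edges gives the boundary count: gcd(1,9) + gcd(6,8) + gcd(21,5) + gcd(6,15) + gcd(20,3) = 1+2+1+3+1 = 8.
Pick's theorem gives I = A − B/2 + 1 = 279 − 8/2 + 1 = 276, so the closed region contains I + B = 276 + 8 = 284 lattice points.

284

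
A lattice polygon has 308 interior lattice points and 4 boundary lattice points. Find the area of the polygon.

309

Pick's theorem states A = I + B/2 − 1, so A = 308 + 4/2 − 1 = 309.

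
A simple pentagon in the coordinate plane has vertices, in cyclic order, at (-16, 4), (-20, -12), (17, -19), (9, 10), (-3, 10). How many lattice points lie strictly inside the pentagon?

Using the shoelace formula, 2A = |[(-16)·(-12) − (-20)·4] + [(-20)·(-19) − 17·(-12)] + [17·10 − 9·(-19)] + [9·10 − (-3)·10] + [(-3)·4 − (-16)·10]| = 1465, so the area is 1465/2.
Along each edge there are gcd(|Δx|,|Δy|)+1 lattice points, so counting each shared vertex once the boundary has gcd(4,16) + gcd(37,7) + gcd(8,29) + gcd(12,0) + gcd(13,6) = 4+1+1+12+1 = 19.
By Pick's theorem A = I + B/2 − 1, so I = 1465/2 − 19/2 + 1 = 724.

724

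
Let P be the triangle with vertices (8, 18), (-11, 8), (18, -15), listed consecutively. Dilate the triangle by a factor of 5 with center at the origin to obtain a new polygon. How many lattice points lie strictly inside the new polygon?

By the shoelace formula, twice the signed area is |(8·8 − (-11)·18) + ((-11)·(-15) − 18·8) + (18·18 − 8·(-15))| = 727, so the area is 363.5.
The number of boundary lattice points is Σ gcd(|Δx|,|Δy|) = gcd(19,10) + gcd(29,23) + gcd(10,33) = 1+1+1 = 3.
Scaling by 5 multiplies the area by 5² = 25 (so the new area is 9087.5) and multiplies the boundary lattice-point count by 5, giving 15.
By Pick's theorem, the interior count of the dilated polygon is 9087.5 − 15/2 + 1 = 9081.

9081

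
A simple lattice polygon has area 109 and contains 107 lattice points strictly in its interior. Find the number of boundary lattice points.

6

Pick's theorem gives A = I + B/2 − 1, so B = 2(A − I + 1) = 2(109 − 107 + 1) = 6.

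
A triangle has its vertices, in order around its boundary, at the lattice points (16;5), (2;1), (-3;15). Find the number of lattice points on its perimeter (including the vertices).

Along each edge there are gcd(|Δx|,|Δy|)+1 lattice points, so counting each shared vertex once the boundary has gcd(14,4) + gcd(5,14) + gcd(19,10) = 2+1+1 = 4.

4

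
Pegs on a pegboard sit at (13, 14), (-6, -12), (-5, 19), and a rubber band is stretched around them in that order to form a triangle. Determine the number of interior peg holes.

The shoelace formula gives twice the area as |[13·(-12) − (-6)·14] + [(-6)·19 − (-5)·(-12)] + [(-5)·14 − 13·19]| = 563, so the area is 281.5.
Summing gcd(|Δx|,|Δy|) over the edges gives the boundary count: gcd(19,26) + gcd(1,31) + gcd(18,5) = 1+1+1 = 3.
By Pick's theorem A = I + B/2 − 1, so I = 281.5 − 3/2 + 1 = 281.

281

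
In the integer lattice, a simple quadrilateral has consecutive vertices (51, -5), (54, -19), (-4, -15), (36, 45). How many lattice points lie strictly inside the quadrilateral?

1837

The shoelace formula gives twice the area as |[51·(-19) − 54·(-5)] + [54·(-15) − (-4)·(-19)] + [(-4)·45 − 36·(-15)] + [36·(-5) − 51·45]| = 3700, so the area is 1850.
Along each edge there are gcd(|Δx|,|Δy|)+1 lattice points, so counting each shared vertex once the boundary has gcd(3,14) + gcd(58,4) + gcd(40,60) + gcd(15,50) = 1+2+20+5 = 28.
Pick's theorem gives I = A − B/2 + 1 = 1850 − 28/2 + 1 = 1837.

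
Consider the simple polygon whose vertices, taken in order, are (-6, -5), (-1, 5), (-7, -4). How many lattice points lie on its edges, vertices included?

9

The number of boundary lattice points is Σ gcd(|Δx|,|Δy|) = gcd(5,10) + gcd(6,9) + gcd(1,1) = 5+3+1 = 9.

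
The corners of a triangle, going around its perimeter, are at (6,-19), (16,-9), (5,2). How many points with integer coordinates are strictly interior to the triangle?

Using the shoelace formula, 2A = |[6·(-9) − 16·(-19)] + [16·2 − 5·(-9)] + [5·(-19) − 6·2]| = 220, so the area is 110.
Along each edge there are gcd(|Δx|,|Δy|)+1 lattice points, so counting each shared vertex once the boundary has gcd(10,10) + gcd(11,11) + gcd(1,21) = 10+11+1 = 22.
By Pick's theorem A = I + B/2 − 1, so I = 110 − 22/2 + 1 = 100.

100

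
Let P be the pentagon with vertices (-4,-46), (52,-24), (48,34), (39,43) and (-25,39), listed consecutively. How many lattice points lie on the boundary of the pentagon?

18

Summing gcd(|Δx|,|Δy|) over the edges gives the boundary count: gcd(56,22) + gcd(4,58) + gcd(9,9) + gcd(64,4) + gcd(21,85) = 2+2+9+4+1 = 18.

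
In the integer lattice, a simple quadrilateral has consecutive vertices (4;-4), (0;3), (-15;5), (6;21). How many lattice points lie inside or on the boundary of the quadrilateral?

201

The shoelace formula gives twice the area as |[4·3 − 0·(-4)] + [0·5 − (-15)·3] + [(-15)·21 − 6·5] + [6·(-4) − 4·21]| = 396, so the area is 198.
Summing gcd(|Δx|,|Δy|) over the edges gives the boundary count: gcd(4,7) + gcd(15,2) + gcd(21,16) + gcd(2,25) = 1+1+1+1 = 4.
Pick's theorem gives I = A − B/2 + 1 = 198 − 4/2 + 1 = 197, so the closed region contains I + B = 197 + 4 = 201 lattice points.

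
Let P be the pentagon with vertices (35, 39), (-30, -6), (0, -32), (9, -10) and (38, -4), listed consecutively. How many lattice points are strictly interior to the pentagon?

2083

By the shoelace formula, twice the signed area is |(35·(-6) − (-30)·39) + ((-30)·(-32) − 0·(-6)) + (0·(-10) − 9·(-32)) + (9·(-4) − 38·(-10)) + (38·39 − 35·(-4))| = 4174, so the area is 2087.
Along each edge there are gcd(|Δx|,|Δy|)+1 lattice points, so counting each shared vertex once the boundary has gcd(65,45) + gcd(30,26) + gcd(9,22) + gcd(29,6) + gcd(3,43) = 5+2+1+1+1 = 10.
By Pick's theorem A = I + B/2 − 1, so I = 2087 − 10/2 + 1 = 2083.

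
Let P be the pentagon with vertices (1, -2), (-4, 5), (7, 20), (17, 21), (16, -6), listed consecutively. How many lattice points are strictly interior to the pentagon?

The shoelace formula gives twice the area as |[1·5 − (-4)·(-2)] + [(-4)·20 − 7·5] + [7·21 − 17·20] + [17·(-6) − 16·21] + [16·(-2) − 1·(-6)]| = 775, so the area is 387.5.
The number of boundary lattice points is Σ gcd(|Δx|,|Δy|) = gcd(5,7) + gcd(11,15) + gcd(10,1) + gcd(1,27) + gcd(15,4) = 1+1+1+1+1 = 5.
Pick's theorem gives I = A − B/2 + 1 = 387.5 − 5/2 + 1 = 386.

386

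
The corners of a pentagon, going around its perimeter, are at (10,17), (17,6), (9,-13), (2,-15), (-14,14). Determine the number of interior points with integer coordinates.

Using the shoelace formula, 2A = |[10·6 − 17·17] + [17·(-13) − 9·6] + [9·(-15) − 2·(-13)] + [2·14 − (-14)·(-15)] + [(-14)·17 − 10·14]| = 1173, so the area is 586.5.
The number of boundary lattice points is Σ gcd(|Δx|,|Δy|) = gcd(7,11) + gcd(8,19) + gcd(7,2) + gcd(16,29) + gcd(24,3) = 1+1+1+1+3 = 7.
Pick's theorem gives I = A − B/2 + 1 = 586.5 − 7/2 + 1 = 584.

584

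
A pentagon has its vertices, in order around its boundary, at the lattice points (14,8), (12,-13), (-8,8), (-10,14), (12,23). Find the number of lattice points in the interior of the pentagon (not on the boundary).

469

The shoelace formula gives twice the area as |(14·(-13) − 12·8) + (12·8 − (-8)·(-13)) + ((-8)·14 − (-10)·8) + ((-10)·23 − 12·14) + (12·8 − 14·23)| = 942, so the area is 471.
Summing gcd(|Δx|,|Δy|) over the edges gives the boundary count: gcd(2,21) + gcd(20,21) + gcd(2,6) + gcd(22,9) + gcd(2,15) = 1+1+2+1+1 = 6.
By Pick's theorem A = I + B/2 − 1, so I = 471 − 6/2 + 1 = 469.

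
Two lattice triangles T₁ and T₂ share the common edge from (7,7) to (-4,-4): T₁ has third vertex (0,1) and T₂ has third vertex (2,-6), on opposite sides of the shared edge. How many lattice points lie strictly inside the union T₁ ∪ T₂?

48

The union is the simple quadrilateral with vertices (7,7), (0,1), (-4,-4), (2,-6) in order.
The shoelace formula gives twice the area as |[7·1 − 0·7] + [0·(-4) − (-4)·1] + [(-4)·(-6) − 2·(-4)] + [2·7 − 7·(-6)]| = 99, so the area is 99/2.
Along each edge there are gcd(|Δx|,|Δy|)+1 lattice points, so counting each shared vertex once the boundary has gcd(7,6) + gcd(4,5) + gcd(6,2) + gcd(5,13) = 1+1+2+1 = 5.
By Pick's theorem I = A − B/2 + 1 = 99/2 − 5/2 + 1 = 48.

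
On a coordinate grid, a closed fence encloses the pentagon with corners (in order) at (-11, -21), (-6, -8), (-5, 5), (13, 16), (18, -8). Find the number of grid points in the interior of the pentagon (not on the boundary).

554

Using the shoelace formula, 2A = |[(-11)·(-8) − (-6)·(-21)] + [(-6)·5 − (-5)·(-8)] + [(-5)·16 − 13·5] + [13·(-8) − 18·16] + [18·(-21) − (-11)·(-8)]| = 1111, so the area is 555.5.
The number of boundary lattice points is Σ gcd(|Δx|,|Δy|) = gcd(5,13) + gcd(1,13) + gcd(18,11) + gcd(5,24) + gcd(29,13) = 1+1+1+1+1 = 5.
By Pick's theorem A = I + B/2 − 1, so I = 555.5 − 5/2 + 1 = 554.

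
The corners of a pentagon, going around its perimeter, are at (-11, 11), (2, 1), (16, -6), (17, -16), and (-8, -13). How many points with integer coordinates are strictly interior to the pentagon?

By the shoelace formula, twice the signed area is |[(-11)·1 − 2·11] + [2·(-6) − 16·1] + [16·(-16) − 17·(-6)] + [17·(-13) − (-8)·(-16)] + [(-8)·11 − (-11)·(-13)]| = 795, so the area is 795/2.
Summing gcd(|Δx|,|Δy|) over the edges gives the boundary count: gcd(13,10) + gcd(14,7) + gcd(1,10) + gcd(25,3) + gcd(3,24) = 1+7+1+1+3 = 13.
Pick's theorem gives I = A − B/2 + 1 = 795/2 − 13/2 + 1 = 392.

392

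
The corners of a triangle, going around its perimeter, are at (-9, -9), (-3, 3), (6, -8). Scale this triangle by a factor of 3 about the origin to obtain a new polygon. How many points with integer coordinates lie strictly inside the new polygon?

Using the shoelace formula, 2A = |[(-9)·3 − (-3)·(-9)] + [(-3)·(-8) − 6·3] + [6·(-9) − (-9)·(-8)]| = 174, so the area is 87.
The number of boundary lattice points is Σ gcd(|Δx|,|Δy|) = gcd(6,12) + gcd(9,11) + gcd(15,1) = 6+1+1 = 8.
Scaling by 3 multiplies the area by 3² = 9 (so the new area is 783) and multiplies the boundary lattice-point count by 3, giving 24.
By Pick's theorem, the interior count of the dilated polygon is 783 − 24/2 + 1 = 772.

772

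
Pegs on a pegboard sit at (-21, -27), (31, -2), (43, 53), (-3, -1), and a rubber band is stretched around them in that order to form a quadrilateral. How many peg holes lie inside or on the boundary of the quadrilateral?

1396

By the shoelace formula, twice the signed area is |((-21)·(-2) − 31·(-27)) + (31·53 − 43·(-2)) + (43·(-1) − (-3)·53) + ((-3)·(-27) − (-21)·(-1))| = 2784, so the area is 1392.
The number of boundary lattice points is Σ gcd(|Δx|,|Δy|) = gcd(52,25) + gcd(12,55) + gcd(46,54) + gcd(18,26) = 1+1+2+2 = 6.
Pick's theorem gives I = A − B/2 + 1 = 1392 − 6/2 + 1 = 1390, so the closed region contains I + B = 1390 + 6 = 1396 lattice points.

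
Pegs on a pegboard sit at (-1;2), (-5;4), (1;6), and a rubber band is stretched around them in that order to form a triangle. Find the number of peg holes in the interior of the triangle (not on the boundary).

Using the shoelace formula, 2A = |((-1)·4 − (-5)·2) + ((-5)·6 − 1·4) + (1·2 − (-1)·6)| = 20, so the area is 10.
Along each edge there are gcd(|Δx|,|Δy|)+1 lattice points, so counting each shared vertex once the boundary has gcd(4,2) + gcd(6,2) + gcd(2,4) = 2+2+2 = 6.
Pick's theorem gives I = A − B/2 + 1 = 10 − 6/2 + 1 = 8.

8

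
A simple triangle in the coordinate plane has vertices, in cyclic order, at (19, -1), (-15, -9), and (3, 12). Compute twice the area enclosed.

570

The shoelace formula gives twice the area as |(19·(-9) − (-15)·(-1)) + ((-15)·12 − 3·(-9)) + (3·(-1) − 19·12)| = 570, so the area is 285.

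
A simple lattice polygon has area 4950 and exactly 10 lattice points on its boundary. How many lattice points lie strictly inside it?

4946

From Pick's theorem, I = A − B/2 + 1 = 4950 − 10/2 + 1 = 4946.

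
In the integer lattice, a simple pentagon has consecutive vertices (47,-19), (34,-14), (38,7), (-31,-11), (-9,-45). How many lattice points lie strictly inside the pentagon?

By the shoelace formula, twice the signed area is |(47·(-14) − 34·(-19)) + (34·7 − 38·(-14)) + (38·(-11) − (-31)·7) + ((-31)·(-45) − (-9)·(-11)) + ((-9)·(-19) − 47·(-45))| = 4139, so the area is 2069.5.
Summing gcd(|Δx|,|Δy|) over the edges gives the boundary count: gcd(13,5) + gcd(4,21) + gcd(69,18) + gcd(22,34) + gcd(56,26) = 1+1+3+2+2 = 9.
By Pick's theorem A = I + B/2 − 1, so I = 2069.5 − 9/2 + 1 = 2066.

2066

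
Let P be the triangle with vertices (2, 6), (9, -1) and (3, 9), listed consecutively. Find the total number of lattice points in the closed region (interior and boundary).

20

Using the shoelace formula, 2A = |[2·(-1) − 9·6] + [9·9 − 3·(-1)] + [3·6 − 2·9]| = 28, so the area is 14.
Summing gcd(|Δx|,|Δy|) over the edges gives the boundary count: gcd(7,7) + gcd(6,10) + gcd(1,3) = 7+2+1 = 10.
Pick's theorem gives I = A − B/2 + 1 = 14 − 10/2 + 1 = 10, so the closed region contains I + B = 10 + 10 = 20 lattice points.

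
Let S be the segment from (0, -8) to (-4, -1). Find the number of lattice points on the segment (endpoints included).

The number of lattice points on a segment between lattice points is gcd(|Δx|,|Δy|) + 1 = gcd(4,7) + 1 = 1 + 1 = 2.

2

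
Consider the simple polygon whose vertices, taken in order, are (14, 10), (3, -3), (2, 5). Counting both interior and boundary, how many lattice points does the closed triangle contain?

53

Using the shoelace formula, 2A = |[14·(-3) − 3·10] + [3·5 − 2·(-3)] + [2·10 − 14·5]| = 101, so the area is 101/2.
Along each edge there are gcd(|Δx|,|Δy|)+1 lattice points, so counting each shared vertex once the boundary has gcd(11,13) + gcd(1,8) + gcd(12,5) = 1+1+1 = 3.
Pick's theorem gives I = A − B/2 + 1 = 101/2 − 3/2 + 1 = 50, so the closed region contains I + B = 50 + 3 = 53 lattice points.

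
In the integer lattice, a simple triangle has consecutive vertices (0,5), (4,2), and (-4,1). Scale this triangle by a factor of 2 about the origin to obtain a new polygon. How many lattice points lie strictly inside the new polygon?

51

The shoelace formula gives twice the area as |[0·2 − 4·5] + [4·1 − (-4)·2] + [(-4)·5 − 0·1]| = 28, so the area is 14.
Along each edge there are gcd(|Δx|,|Δy|)+1 lattice points, so counting each shared vertex once the boundary has gcd(4,3) + gcd(8,1) + gcd(4,4) = 1+1+4 = 6.
Scaling by 2 multiplies the area by 2² = 4 (so the new area is 56) and multiplies the boundary lattice-point count by 2, giving 12.
By Pick's theorem, the interior count of the dilated polygon is 56 − 12/2 + 1 = 51.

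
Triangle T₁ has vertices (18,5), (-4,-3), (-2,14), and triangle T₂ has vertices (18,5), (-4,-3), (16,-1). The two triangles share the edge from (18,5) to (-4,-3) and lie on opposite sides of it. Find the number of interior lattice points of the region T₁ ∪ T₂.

235

The union is the simple quadrilateral with vertices (18,5), (-2,14), (-4,-3), (16,-1) in order.
By the shoelace formula, twice the signed area is |[18·14 − (-2)·5] + [(-2)·(-3) − (-4)·14] + [(-4)·(-1) − 16·(-3)] + [16·5 − 18·(-1)]| = 474, so the area is 237.
Along each edge there are gcd(|Δx|,|Δy|)+1 lattice points, so counting each shared vertex once the boundary has gcd(20,9) + gcd(2,17) + gcd(20,2) + gcd(2,6) = 1+1+2+2 = 6.
By Pick's theorem I = A − B/2 + 1 = 237 − 6/2 + 1 = 235.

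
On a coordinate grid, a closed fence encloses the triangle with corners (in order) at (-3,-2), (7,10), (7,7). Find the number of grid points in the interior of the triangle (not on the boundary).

Using the shoelace formula, 2A = |((-3)·10 − 7·(-2)) + (7·7 − 7·10) + (7·(-2) − (-3)·7)| = 30, so the area is 15.
Along each edge there are gcd(|Δx|,|Δy|)+1 lattice points, so counting each shared vertex once the boundary has gcd(10,12) + gcd(0,3) + gcd(10,9) = 2+3+1 = 6.
Pick's theorem gives I = A − B/2 + 1 = 15 − 6/2 + 1 = 13.

13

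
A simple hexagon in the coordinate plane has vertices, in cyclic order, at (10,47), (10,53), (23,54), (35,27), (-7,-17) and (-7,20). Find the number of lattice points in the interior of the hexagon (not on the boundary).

1517

The shoelace formula gives twice the area as |(10·53 − 10·47) + (10·54 − 23·53) + (23·27 − 35·54) + (35·(-17) − (-7)·27) + ((-7)·20 − (-7)·(-17)) + ((-7)·47 − 10·20)| = 3082, so the area is 1541.
The number of boundary lattice points is Σ gcd(|Δx|,|Δy|) = gcd(0,6) + gcd(13,1) + gcd(12,27) + gcd(42,44) + gcd(0,37) + gcd(17,27) = 6+1+3+2+37+1 = 50.
Pick's theorem gives I = A − B/2 + 1 = 1541 − 50/2 + 1 = 1517.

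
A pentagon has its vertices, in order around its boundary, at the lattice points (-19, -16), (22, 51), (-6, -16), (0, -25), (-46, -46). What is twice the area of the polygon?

1801

By the shoelace formula, twice the signed area is |[(-19)·51 − 22·(-16)] + [22·(-16) − (-6)·51] + [(-6)·(-25) − 0·(-16)] + [0·(-46) − (-46)·(-25)] + [(-46)·(-16) − (-19)·(-46)]| = 1801, so the area is 900.5.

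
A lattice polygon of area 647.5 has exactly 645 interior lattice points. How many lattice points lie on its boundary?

Pick's theorem gives A = I + B/2 − 1, so B = 2(A − I + 1) = 2(647.5 − 645 + 1) = 7.

7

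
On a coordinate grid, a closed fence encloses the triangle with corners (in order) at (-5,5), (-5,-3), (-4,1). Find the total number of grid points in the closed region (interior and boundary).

The shoelace formula gives twice the area as |((-5)·(-3) − (-5)·5) + ((-5)·1 − (-4)·(-3)) + ((-4)·5 − (-5)·1)| = 8, so the area is 4.
The number of boundary lattice points is Σ gcd(|Δx|,|Δy|) = gcd(0,8) + gcd(1,4) + gcd(1,4) = 8+1+1 = 10.
Pick's theorem gives I = A − B/2 + 1 = 4 − 10/2 + 1 = 0, so the closed region contains I + B = 0 + 10 = 10 lattice points.

10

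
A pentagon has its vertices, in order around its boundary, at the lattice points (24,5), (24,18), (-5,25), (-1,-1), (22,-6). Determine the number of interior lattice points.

649

The shoelace formula gives twice the area as |[24·18 − 24·5] + [24·25 − (-5)·18] + [(-5)·(-1) − (-1)·25] + [(-1)·(-6) − 22·(-1)] + [22·5 − 24·(-6)]| = 1314, so the area is 657.
The number of boundary lattice points is Σ gcd(|Δx|,|Δy|) = gcd(0,13) + gcd(29,7) + gcd(4,26) + gcd(23,5) + gcd(2,11) = 13+1+2+1+1 = 18.
By Pick's theorem A = I + B/2 − 1, so I = 657 − 18/2 + 1 = 649.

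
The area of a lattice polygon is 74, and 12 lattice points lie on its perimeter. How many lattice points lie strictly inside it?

69

From Pick's theorem, I = A − B/2 + 1 = 74 − 12/2 + 1 = 69.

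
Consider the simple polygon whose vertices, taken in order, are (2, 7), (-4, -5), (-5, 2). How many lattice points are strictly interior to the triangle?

24

The shoelace formula gives twice the area as |(2·(-5) − (-4)·7) + ((-4)·2 − (-5)·(-5)) + ((-5)·7 − 2·2)| = 54, so the area is 27.
Along each edge there are gcd(|Δx|,|Δy|)+1 lattice points, so counting each shared vertex once the boundary has gcd(6,12) + gcd(1,7) + gcd(7,5) = 6+1+1 = 8.
By Pick's theorem A = I + B/2 − 1, so I = 27 − 8/2 + 1 = 24.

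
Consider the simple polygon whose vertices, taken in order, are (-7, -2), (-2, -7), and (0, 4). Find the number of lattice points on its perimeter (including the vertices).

Summing gcd(|Δx|,|Δy|) over the edges gives the boundary count: gcd(5,5) + gcd(2,11) + gcd(7,6) = 5+1+1 = 7.

7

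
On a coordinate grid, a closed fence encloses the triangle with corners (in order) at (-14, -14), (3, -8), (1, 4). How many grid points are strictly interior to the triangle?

By the shoelace formula, twice the signed area is |[(-14)·(-8) − 3·(-14)] + [3·4 − 1·(-8)] + [1·(-14) − (-14)·4]| = 216, so the area is 108.
Summing gcd(|Δx|,|Δy|) over the edges gives the boundary count: gcd(17,6) + gcd(2,12) + gcd(15,18) = 1+2+3 = 6.
By Pick's theorem A = I + B/2 − 1, so I = 108 − 6/2 + 1 = 106.

106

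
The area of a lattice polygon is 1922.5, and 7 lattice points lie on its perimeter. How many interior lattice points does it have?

1920

Pick's theorem A = I + B/2 − 1 rearranges to I = A − B/2 + 1 = 1922.5 − 7/2 + 1 = 1920.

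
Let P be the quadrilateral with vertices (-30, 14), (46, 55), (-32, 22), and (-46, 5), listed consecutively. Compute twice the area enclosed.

836

Using the shoelace formula, 2A = |((-30)·55 − 46·14) + (46·22 − (-32)·55) + ((-32)·5 − (-46)·22) + ((-46)·14 − (-30)·5)| = 836, so the area is 418.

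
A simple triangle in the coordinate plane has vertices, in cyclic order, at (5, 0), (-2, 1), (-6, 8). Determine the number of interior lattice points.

Using the shoelace formula, 2A = |[5·1 − (-2)·0] + [(-2)·8 − (-6)·1] + [(-6)·0 − 5·8]| = 45, so the area is 22.5.
The number of boundary lattice points is Σ gcd(|Δx|,|Δy|) = gcd(7,1) + gcd(4,7) + gcd(11,8) = 1+1+1 = 3.
Pick's theorem gives I = A − B/2 + 1 = 22.5 − 3/2 + 1 = 22.

22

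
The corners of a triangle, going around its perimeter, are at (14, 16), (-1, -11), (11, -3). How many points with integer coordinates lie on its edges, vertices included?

The number of boundary lattice points is Σ gcd(|Δx|,|Δy|) = gcd(15,27) + gcd(12,8) + gcd(3,19) = 3+4+1 = 8.

8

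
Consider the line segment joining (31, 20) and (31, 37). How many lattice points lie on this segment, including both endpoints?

18

The number of lattice points on a segment between lattice points is gcd(|Δx|,|Δy|) + 1 = gcd(0,17) + 1 = 17 + 1 = 18.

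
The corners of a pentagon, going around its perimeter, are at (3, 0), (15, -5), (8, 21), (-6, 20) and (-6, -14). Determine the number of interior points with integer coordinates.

By the shoelace formula, twice the signed area is |(3·(-5) − 15·0) + (15·21 − 8·(-5)) + (8·20 − (-6)·21) + ((-6)·(-14) − (-6)·20) + ((-6)·0 − 3·(-14))| = 872, so the area is 436.
Along each edge there are gcd(|Δx|,|Δy|)+1 lattice points, so counting each shared vertex once the boundary has gcd(12,5) + gcd(7,26) + gcd(14,1) + gcd(0,34) + gcd(9,14) = 1+1+1+34+1 = 38.
By Pick's theorem A = I + B/2 − 1, so I = 436 − 38/2 + 1 = 418.

418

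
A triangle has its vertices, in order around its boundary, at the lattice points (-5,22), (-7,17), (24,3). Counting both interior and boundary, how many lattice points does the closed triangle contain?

94

The shoelace formula gives twice the area as |[(-5)·17 − (-7)·22] + [(-7)·3 − 24·17] + [24·22 − (-5)·3]| = 183, so the area is 91.5.
The number of boundary lattice points is Σ gcd(|Δx|,|Δy|) = gcd(2,5) + gcd(31,14) + gcd(29,19) = 1+1+1 = 3.
Pick's theorem gives I = A − B/2 + 1 = 91.5 − 3/2 + 1 = 91, so the closed region contains I + B = 91 + 3 = 94 lattice points.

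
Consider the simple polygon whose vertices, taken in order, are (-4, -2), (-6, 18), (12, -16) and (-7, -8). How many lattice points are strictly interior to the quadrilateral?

Using the shoelace formula, 2A = |((-4)·18 − (-6)·(-2)) + ((-6)·(-16) − 12·18) + (12·(-8) − (-7)·(-16)) + ((-7)·(-2) − (-4)·(-8))| = 430, so the area is 215.
Along each edge there are gcd(|Δx|,|Δy|)+1 lattice points, so counting each shared vertex once the boundary has gcd(2,20) + gcd(18,34) + gcd(19,8) + gcd(3,6) = 2+2+1+3 = 8.
By Pick's theorem A = I + B/2 − 1, so I = 215 − 8/2 + 1 = 212.

212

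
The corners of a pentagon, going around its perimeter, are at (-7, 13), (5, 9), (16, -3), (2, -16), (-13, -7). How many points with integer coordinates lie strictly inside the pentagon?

484

By the shoelace formula, twice the signed area is |((-7)·9 − 5·13) + (5·(-3) − 16·9) + (16·(-16) − 2·(-3)) + (2·(-7) − (-13)·(-16)) + ((-13)·13 − (-7)·(-7))| = 977, so the area is 977/2.
Summing gcd(|Δx|,|Δy|) over the edges gives the boundary count: gcd(12,4) + gcd(11,12) + gcd(14,13) + gcd(15,9) + gcd(6,20) = 4+1+1+3+2 = 11.
By Pick's theorem A = I + B/2 − 1, so I = 977/2 − 11/2 + 1 = 484.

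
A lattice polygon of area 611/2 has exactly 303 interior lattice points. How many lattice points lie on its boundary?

Pick's theorem gives A = I + B/2 − 1, so B = 2(A − I + 1) = 2(611/2 − 303 + 1) = 7.

7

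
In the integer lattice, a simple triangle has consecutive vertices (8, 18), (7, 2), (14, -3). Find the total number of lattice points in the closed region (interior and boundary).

62

Using the shoelace formula, 2A = |[8·2 − 7·18] + [7·(-3) − 14·2] + [14·18 − 8·(-3)]| = 117, so the area is 117/2.
Summing gcd(|Δx|,|Δy|) over the edges gives the boundary count: gcd(1,16) + gcd(7,5) + gcd(6,21) = 1+1+3 = 5.
Pick's theorem gives I = A − B/2 + 1 = 117/2 − 5/2 + 1 = 57, so the closed region contains I + B = 57 + 5 = 62 lattice points.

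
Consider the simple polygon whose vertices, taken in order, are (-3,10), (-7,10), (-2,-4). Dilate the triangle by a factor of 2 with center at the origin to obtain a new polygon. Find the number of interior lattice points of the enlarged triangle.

Using the shoelace formula, 2A = |[(-3)·10 − (-7)·10] + [(-7)·(-4) − (-2)·10] + [(-2)·10 − (-3)·(-4)]| = 56, so the area is 28.
The number of boundary lattice points is Σ gcd(|Δx|,|Δy|) = gcd(4,0) + gcd(5,14) + gcd(1,14) = 4+1+1 = 6.
Scaling by 2 multiplies the area by 2² = 4 (so the new area is 112) and multiplies the boundary lattice-point count by 2, giving 12.
By Pick's theorem, the interior count of the dilated polygon is 112 − 12/2 + 1 = 107.

107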